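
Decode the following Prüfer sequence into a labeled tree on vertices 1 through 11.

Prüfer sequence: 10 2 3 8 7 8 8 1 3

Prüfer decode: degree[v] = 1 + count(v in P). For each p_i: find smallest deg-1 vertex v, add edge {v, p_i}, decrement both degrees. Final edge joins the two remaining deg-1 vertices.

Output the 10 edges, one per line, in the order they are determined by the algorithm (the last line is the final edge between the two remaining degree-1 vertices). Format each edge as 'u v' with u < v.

Answer: 4 10
2 5
2 3
6 8
7 9
7 8
8 10
1 8
1 3
3 11

Derivation:
Initial degrees: {1:2, 2:2, 3:3, 4:1, 5:1, 6:1, 7:2, 8:4, 9:1, 10:2, 11:1}
Step 1: smallest deg-1 vertex = 4, p_1 = 10. Add edge {4,10}. Now deg[4]=0, deg[10]=1.
Step 2: smallest deg-1 vertex = 5, p_2 = 2. Add edge {2,5}. Now deg[5]=0, deg[2]=1.
Step 3: smallest deg-1 vertex = 2, p_3 = 3. Add edge {2,3}. Now deg[2]=0, deg[3]=2.
Step 4: smallest deg-1 vertex = 6, p_4 = 8. Add edge {6,8}. Now deg[6]=0, deg[8]=3.
Step 5: smallest deg-1 vertex = 9, p_5 = 7. Add edge {7,9}. Now deg[9]=0, deg[7]=1.
Step 6: smallest deg-1 vertex = 7, p_6 = 8. Add edge {7,8}. Now deg[7]=0, deg[8]=2.
Step 7: smallest deg-1 vertex = 10, p_7 = 8. Add edge {8,10}. Now deg[10]=0, deg[8]=1.
Step 8: smallest deg-1 vertex = 8, p_8 = 1. Add edge {1,8}. Now deg[8]=0, deg[1]=1.
Step 9: smallest deg-1 vertex = 1, p_9 = 3. Add edge {1,3}. Now deg[1]=0, deg[3]=1.
Final: two remaining deg-1 vertices are 3, 11. Add edge {3,11}.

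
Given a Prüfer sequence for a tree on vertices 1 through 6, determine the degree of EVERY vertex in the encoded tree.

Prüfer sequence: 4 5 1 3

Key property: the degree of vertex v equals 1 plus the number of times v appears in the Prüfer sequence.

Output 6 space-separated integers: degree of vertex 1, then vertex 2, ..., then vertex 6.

p_1 = 4: count[4] becomes 1
p_2 = 5: count[5] becomes 1
p_3 = 1: count[1] becomes 1
p_4 = 3: count[3] becomes 1
Degrees (1 + count): deg[1]=1+1=2, deg[2]=1+0=1, deg[3]=1+1=2, deg[4]=1+1=2, deg[5]=1+1=2, deg[6]=1+0=1

Answer: 2 1 2 2 2 1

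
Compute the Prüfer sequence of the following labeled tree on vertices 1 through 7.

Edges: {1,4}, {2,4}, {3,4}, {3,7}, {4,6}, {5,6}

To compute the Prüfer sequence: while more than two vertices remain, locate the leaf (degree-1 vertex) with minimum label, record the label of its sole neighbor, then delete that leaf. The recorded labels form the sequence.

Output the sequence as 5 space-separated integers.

Step 1: leaves = {1,2,5,7}. Remove smallest leaf 1, emit neighbor 4.
Step 2: leaves = {2,5,7}. Remove smallest leaf 2, emit neighbor 4.
Step 3: leaves = {5,7}. Remove smallest leaf 5, emit neighbor 6.
Step 4: leaves = {6,7}. Remove smallest leaf 6, emit neighbor 4.
Step 5: leaves = {4,7}. Remove smallest leaf 4, emit neighbor 3.
Done: 2 vertices remain (3, 7). Sequence = [4 4 6 4 3]

Answer: 4 4 6 4 3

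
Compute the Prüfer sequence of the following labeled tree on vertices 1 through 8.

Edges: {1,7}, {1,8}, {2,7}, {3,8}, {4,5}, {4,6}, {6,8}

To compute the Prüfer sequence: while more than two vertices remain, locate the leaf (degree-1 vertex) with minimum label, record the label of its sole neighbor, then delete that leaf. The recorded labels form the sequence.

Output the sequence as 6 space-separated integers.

Answer: 7 8 4 6 8 1

Derivation:
Step 1: leaves = {2,3,5}. Remove smallest leaf 2, emit neighbor 7.
Step 2: leaves = {3,5,7}. Remove smallest leaf 3, emit neighbor 8.
Step 3: leaves = {5,7}. Remove smallest leaf 5, emit neighbor 4.
Step 4: leaves = {4,7}. Remove smallest leaf 4, emit neighbor 6.
Step 5: leaves = {6,7}. Remove smallest leaf 6, emit neighbor 8.
Step 6: leaves = {7,8}. Remove smallest leaf 7, emit neighbor 1.
Done: 2 vertices remain (1, 8). Sequence = [7 8 4 6 8 1]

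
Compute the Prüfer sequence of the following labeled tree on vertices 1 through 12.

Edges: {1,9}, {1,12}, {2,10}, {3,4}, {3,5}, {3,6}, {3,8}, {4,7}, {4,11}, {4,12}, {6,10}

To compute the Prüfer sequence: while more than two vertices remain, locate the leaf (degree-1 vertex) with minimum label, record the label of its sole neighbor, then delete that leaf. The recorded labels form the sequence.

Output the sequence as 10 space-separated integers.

Answer: 10 3 4 3 1 12 6 3 4 4

Derivation:
Step 1: leaves = {2,5,7,8,9,11}. Remove smallest leaf 2, emit neighbor 10.
Step 2: leaves = {5,7,8,9,10,11}. Remove smallest leaf 5, emit neighbor 3.
Step 3: leaves = {7,8,9,10,11}. Remove smallest leaf 7, emit neighbor 4.
Step 4: leaves = {8,9,10,11}. Remove smallest leaf 8, emit neighbor 3.
Step 5: leaves = {9,10,11}. Remove smallest leaf 9, emit neighbor 1.
Step 6: leaves = {1,10,11}. Remove smallest leaf 1, emit neighbor 12.
Step 7: leaves = {10,11,12}. Remove smallest leaf 10, emit neighbor 6.
Step 8: leaves = {6,11,12}. Remove smallest leaf 6, emit neighbor 3.
Step 9: leaves = {3,11,12}. Remove smallest leaf 3, emit neighbor 4.
Step 10: leaves = {11,12}. Remove smallest leaf 11, emit neighbor 4.
Done: 2 vertices remain (4, 12). Sequence = [10 3 4 3 1 12 6 3 4 4]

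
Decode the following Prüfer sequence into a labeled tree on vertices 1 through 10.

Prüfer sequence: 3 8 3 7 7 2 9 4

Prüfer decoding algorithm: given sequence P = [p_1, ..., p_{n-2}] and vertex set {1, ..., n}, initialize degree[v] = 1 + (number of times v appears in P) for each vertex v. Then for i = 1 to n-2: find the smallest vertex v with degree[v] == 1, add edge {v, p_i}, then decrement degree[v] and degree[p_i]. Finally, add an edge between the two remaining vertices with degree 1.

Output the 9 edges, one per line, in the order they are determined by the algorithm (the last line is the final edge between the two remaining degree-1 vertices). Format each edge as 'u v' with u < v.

Answer: 1 3
5 8
3 6
3 7
7 8
2 7
2 9
4 9
4 10

Derivation:
Initial degrees: {1:1, 2:2, 3:3, 4:2, 5:1, 6:1, 7:3, 8:2, 9:2, 10:1}
Step 1: smallest deg-1 vertex = 1, p_1 = 3. Add edge {1,3}. Now deg[1]=0, deg[3]=2.
Step 2: smallest deg-1 vertex = 5, p_2 = 8. Add edge {5,8}. Now deg[5]=0, deg[8]=1.
Step 3: smallest deg-1 vertex = 6, p_3 = 3. Add edge {3,6}. Now deg[6]=0, deg[3]=1.
Step 4: smallest deg-1 vertex = 3, p_4 = 7. Add edge {3,7}. Now deg[3]=0, deg[7]=2.
Step 5: smallest deg-1 vertex = 8, p_5 = 7. Add edge {7,8}. Now deg[8]=0, deg[7]=1.
Step 6: smallest deg-1 vertex = 7, p_6 = 2. Add edge {2,7}. Now deg[7]=0, deg[2]=1.
Step 7: smallest deg-1 vertex = 2, p_7 = 9. Add edge {2,9}. Now deg[2]=0, deg[9]=1.
Step 8: smallest deg-1 vertex = 9, p_8 = 4. Add edge {4,9}. Now deg[9]=0, deg[4]=1.
Final: two remaining deg-1 vertices are 4, 10. Add edge {4,10}.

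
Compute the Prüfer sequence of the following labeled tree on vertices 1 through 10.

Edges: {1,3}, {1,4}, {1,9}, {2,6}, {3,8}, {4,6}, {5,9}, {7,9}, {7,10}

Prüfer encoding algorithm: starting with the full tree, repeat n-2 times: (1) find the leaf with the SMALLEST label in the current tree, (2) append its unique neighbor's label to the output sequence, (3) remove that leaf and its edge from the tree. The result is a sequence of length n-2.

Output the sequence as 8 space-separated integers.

Answer: 6 9 4 1 3 1 9 7

Derivation:
Step 1: leaves = {2,5,8,10}. Remove smallest leaf 2, emit neighbor 6.
Step 2: leaves = {5,6,8,10}. Remove smallest leaf 5, emit neighbor 9.
Step 3: leaves = {6,8,10}. Remove smallest leaf 6, emit neighbor 4.
Step 4: leaves = {4,8,10}. Remove smallest leaf 4, emit neighbor 1.
Step 5: leaves = {8,10}. Remove smallest leaf 8, emit neighbor 3.
Step 6: leaves = {3,10}. Remove smallest leaf 3, emit neighbor 1.
Step 7: leaves = {1,10}. Remove smallest leaf 1, emit neighbor 9.
Step 8: leaves = {9,10}. Remove smallest leaf 9, emit neighbor 7.
Done: 2 vertices remain (7, 10). Sequence = [6 9 4 1 3 1 9 7]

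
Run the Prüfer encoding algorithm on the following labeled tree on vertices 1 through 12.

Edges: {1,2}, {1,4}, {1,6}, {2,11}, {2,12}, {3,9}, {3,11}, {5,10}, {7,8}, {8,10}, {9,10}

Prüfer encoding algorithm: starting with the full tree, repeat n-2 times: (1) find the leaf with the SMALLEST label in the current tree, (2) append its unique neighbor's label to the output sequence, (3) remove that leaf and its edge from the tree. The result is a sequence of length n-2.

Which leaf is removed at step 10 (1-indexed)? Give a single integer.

Step 1: current leaves = {4,5,6,7,12}. Remove leaf 4 (neighbor: 1).
Step 2: current leaves = {5,6,7,12}. Remove leaf 5 (neighbor: 10).
Step 3: current leaves = {6,7,12}. Remove leaf 6 (neighbor: 1).
Step 4: current leaves = {1,7,12}. Remove leaf 1 (neighbor: 2).
Step 5: current leaves = {7,12}. Remove leaf 7 (neighbor: 8).
Step 6: current leaves = {8,12}. Remove leaf 8 (neighbor: 10).
Step 7: current leaves = {10,12}. Remove leaf 10 (neighbor: 9).
Step 8: current leaves = {9,12}. Remove leaf 9 (neighbor: 3).
Step 9: current leaves = {3,12}. Remove leaf 3 (neighbor: 11).
Step 10: current leaves = {11,12}. Remove leaf 11 (neighbor: 2).

Answer: 11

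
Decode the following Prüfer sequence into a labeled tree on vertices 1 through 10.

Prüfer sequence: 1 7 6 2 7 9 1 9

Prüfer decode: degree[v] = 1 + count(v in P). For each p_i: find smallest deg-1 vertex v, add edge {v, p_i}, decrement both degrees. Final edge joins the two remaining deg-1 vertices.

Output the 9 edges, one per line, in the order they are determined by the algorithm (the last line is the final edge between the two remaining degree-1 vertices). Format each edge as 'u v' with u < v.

Answer: 1 3
4 7
5 6
2 6
2 7
7 9
1 8
1 9
9 10

Derivation:
Initial degrees: {1:3, 2:2, 3:1, 4:1, 5:1, 6:2, 7:3, 8:1, 9:3, 10:1}
Step 1: smallest deg-1 vertex = 3, p_1 = 1. Add edge {1,3}. Now deg[3]=0, deg[1]=2.
Step 2: smallest deg-1 vertex = 4, p_2 = 7. Add edge {4,7}. Now deg[4]=0, deg[7]=2.
Step 3: smallest deg-1 vertex = 5, p_3 = 6. Add edge {5,6}. Now deg[5]=0, deg[6]=1.
Step 4: smallest deg-1 vertex = 6, p_4 = 2. Add edge {2,6}. Now deg[6]=0, deg[2]=1.
Step 5: smallest deg-1 vertex = 2, p_5 = 7. Add edge {2,7}. Now deg[2]=0, deg[7]=1.
Step 6: smallest deg-1 vertex = 7, p_6 = 9. Add edge {7,9}. Now deg[7]=0, deg[9]=2.
Step 7: smallest deg-1 vertex = 8, p_7 = 1. Add edge {1,8}. Now deg[8]=0, deg[1]=1.
Step 8: smallest deg-1 vertex = 1, p_8 = 9. Add edge {1,9}. Now deg[1]=0, deg[9]=1.
Final: two remaining deg-1 vertices are 9, 10. Add edge {9,10}.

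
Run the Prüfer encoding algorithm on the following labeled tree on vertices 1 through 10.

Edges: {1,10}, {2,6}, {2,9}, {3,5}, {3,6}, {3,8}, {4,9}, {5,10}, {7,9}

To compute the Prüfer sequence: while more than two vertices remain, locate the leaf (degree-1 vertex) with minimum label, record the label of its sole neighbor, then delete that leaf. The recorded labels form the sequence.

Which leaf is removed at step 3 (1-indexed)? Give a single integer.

Answer: 7

Derivation:
Step 1: current leaves = {1,4,7,8}. Remove leaf 1 (neighbor: 10).
Step 2: current leaves = {4,7,8,10}. Remove leaf 4 (neighbor: 9).
Step 3: current leaves = {7,8,10}. Remove leaf 7 (neighbor: 9).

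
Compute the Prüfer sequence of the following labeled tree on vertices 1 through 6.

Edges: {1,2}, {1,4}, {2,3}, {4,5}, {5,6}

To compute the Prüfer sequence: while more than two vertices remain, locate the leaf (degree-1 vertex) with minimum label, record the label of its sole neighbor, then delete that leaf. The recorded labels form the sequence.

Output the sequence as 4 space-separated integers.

Answer: 2 1 4 5

Derivation:
Step 1: leaves = {3,6}. Remove smallest leaf 3, emit neighbor 2.
Step 2: leaves = {2,6}. Remove smallest leaf 2, emit neighbor 1.
Step 3: leaves = {1,6}. Remove smallest leaf 1, emit neighbor 4.
Step 4: leaves = {4,6}. Remove smallest leaf 4, emit neighbor 5.
Done: 2 vertices remain (5, 6). Sequence = [2 1 4 5]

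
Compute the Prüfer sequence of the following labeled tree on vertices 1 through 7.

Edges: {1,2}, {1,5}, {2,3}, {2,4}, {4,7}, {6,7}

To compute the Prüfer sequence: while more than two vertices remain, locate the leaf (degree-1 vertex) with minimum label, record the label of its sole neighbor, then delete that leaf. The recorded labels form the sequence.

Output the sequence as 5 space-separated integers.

Answer: 2 1 2 4 7

Derivation:
Step 1: leaves = {3,5,6}. Remove smallest leaf 3, emit neighbor 2.
Step 2: leaves = {5,6}. Remove smallest leaf 5, emit neighbor 1.
Step 3: leaves = {1,6}. Remove smallest leaf 1, emit neighbor 2.
Step 4: leaves = {2,6}. Remove smallest leaf 2, emit neighbor 4.
Step 5: leaves = {4,6}. Remove smallest leaf 4, emit neighbor 7.
Done: 2 vertices remain (6, 7). Sequence = [2 1 2 4 7]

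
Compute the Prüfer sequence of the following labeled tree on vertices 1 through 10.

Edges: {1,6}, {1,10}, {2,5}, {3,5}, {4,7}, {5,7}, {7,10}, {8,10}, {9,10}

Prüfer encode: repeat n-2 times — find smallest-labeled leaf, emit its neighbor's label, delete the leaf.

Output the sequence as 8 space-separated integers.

Answer: 5 5 7 7 1 10 10 10

Derivation:
Step 1: leaves = {2,3,4,6,8,9}. Remove smallest leaf 2, emit neighbor 5.
Step 2: leaves = {3,4,6,8,9}. Remove smallest leaf 3, emit neighbor 5.
Step 3: leaves = {4,5,6,8,9}. Remove smallest leaf 4, emit neighbor 7.
Step 4: leaves = {5,6,8,9}. Remove smallest leaf 5, emit neighbor 7.
Step 5: leaves = {6,7,8,9}. Remove smallest leaf 6, emit neighbor 1.
Step 6: leaves = {1,7,8,9}. Remove smallest leaf 1, emit neighbor 10.
Step 7: leaves = {7,8,9}. Remove smallest leaf 7, emit neighbor 10.
Step 8: leaves = {8,9}. Remove smallest leaf 8, emit neighbor 10.
Done: 2 vertices remain (9, 10). Sequence = [5 5 7 7 1 10 10 10]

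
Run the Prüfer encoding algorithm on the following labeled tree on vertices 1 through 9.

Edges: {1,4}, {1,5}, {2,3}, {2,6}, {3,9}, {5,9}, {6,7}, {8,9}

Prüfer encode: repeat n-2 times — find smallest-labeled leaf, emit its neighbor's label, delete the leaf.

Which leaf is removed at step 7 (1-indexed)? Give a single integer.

Step 1: current leaves = {4,7,8}. Remove leaf 4 (neighbor: 1).
Step 2: current leaves = {1,7,8}. Remove leaf 1 (neighbor: 5).
Step 3: current leaves = {5,7,8}. Remove leaf 5 (neighbor: 9).
Step 4: current leaves = {7,8}. Remove leaf 7 (neighbor: 6).
Step 5: current leaves = {6,8}. Remove leaf 6 (neighbor: 2).
Step 6: current leaves = {2,8}. Remove leaf 2 (neighbor: 3).
Step 7: current leaves = {3,8}. Remove leaf 3 (neighbor: 9).

Answer: 3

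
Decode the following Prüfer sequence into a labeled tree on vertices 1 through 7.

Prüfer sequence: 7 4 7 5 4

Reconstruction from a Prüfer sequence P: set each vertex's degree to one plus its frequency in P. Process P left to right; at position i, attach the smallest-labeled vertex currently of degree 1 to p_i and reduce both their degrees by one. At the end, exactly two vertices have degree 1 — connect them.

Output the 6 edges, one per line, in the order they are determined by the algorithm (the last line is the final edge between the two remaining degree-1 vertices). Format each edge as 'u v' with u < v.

Answer: 1 7
2 4
3 7
5 6
4 5
4 7

Derivation:
Initial degrees: {1:1, 2:1, 3:1, 4:3, 5:2, 6:1, 7:3}
Step 1: smallest deg-1 vertex = 1, p_1 = 7. Add edge {1,7}. Now deg[1]=0, deg[7]=2.
Step 2: smallest deg-1 vertex = 2, p_2 = 4. Add edge {2,4}. Now deg[2]=0, deg[4]=2.
Step 3: smallest deg-1 vertex = 3, p_3 = 7. Add edge {3,7}. Now deg[3]=0, deg[7]=1.
Step 4: smallest deg-1 vertex = 6, p_4 = 5. Add edge {5,6}. Now deg[6]=0, deg[5]=1.
Step 5: smallest deg-1 vertex = 5, p_5 = 4. Add edge {4,5}. Now deg[5]=0, deg[4]=1.
Final: two remaining deg-1 vertices are 4, 7. Add edge {4,7}.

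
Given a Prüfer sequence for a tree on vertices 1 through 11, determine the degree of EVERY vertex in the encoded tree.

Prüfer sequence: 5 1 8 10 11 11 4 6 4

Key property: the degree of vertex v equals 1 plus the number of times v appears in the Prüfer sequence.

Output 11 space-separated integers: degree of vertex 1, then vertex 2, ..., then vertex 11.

p_1 = 5: count[5] becomes 1
p_2 = 1: count[1] becomes 1
p_3 = 8: count[8] becomes 1
p_4 = 10: count[10] becomes 1
p_5 = 11: count[11] becomes 1
p_6 = 11: count[11] becomes 2
p_7 = 4: count[4] becomes 1
p_8 = 6: count[6] becomes 1
p_9 = 4: count[4] becomes 2
Degrees (1 + count): deg[1]=1+1=2, deg[2]=1+0=1, deg[3]=1+0=1, deg[4]=1+2=3, deg[5]=1+1=2, deg[6]=1+1=2, deg[7]=1+0=1, deg[8]=1+1=2, deg[9]=1+0=1, deg[10]=1+1=2, deg[11]=1+2=3

Answer: 2 1 1 3 2 2 1 2 1 2 3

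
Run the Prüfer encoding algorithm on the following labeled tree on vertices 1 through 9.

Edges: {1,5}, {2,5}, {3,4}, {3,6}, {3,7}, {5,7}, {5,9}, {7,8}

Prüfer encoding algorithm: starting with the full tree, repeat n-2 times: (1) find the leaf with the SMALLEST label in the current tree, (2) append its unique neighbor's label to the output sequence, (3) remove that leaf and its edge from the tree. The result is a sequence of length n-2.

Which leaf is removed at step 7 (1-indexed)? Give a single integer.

Answer: 7

Derivation:
Step 1: current leaves = {1,2,4,6,8,9}. Remove leaf 1 (neighbor: 5).
Step 2: current leaves = {2,4,6,8,9}. Remove leaf 2 (neighbor: 5).
Step 3: current leaves = {4,6,8,9}. Remove leaf 4 (neighbor: 3).
Step 4: current leaves = {6,8,9}. Remove leaf 6 (neighbor: 3).
Step 5: current leaves = {3,8,9}. Remove leaf 3 (neighbor: 7).
Step 6: current leaves = {8,9}. Remove leaf 8 (neighbor: 7).
Step 7: current leaves = {7,9}. Remove leaf 7 (neighbor: 5).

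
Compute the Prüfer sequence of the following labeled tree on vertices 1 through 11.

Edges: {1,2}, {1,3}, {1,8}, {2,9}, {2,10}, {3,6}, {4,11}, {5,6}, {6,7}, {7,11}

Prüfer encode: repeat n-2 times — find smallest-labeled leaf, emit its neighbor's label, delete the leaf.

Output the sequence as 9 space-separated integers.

Step 1: leaves = {4,5,8,9,10}. Remove smallest leaf 4, emit neighbor 11.
Step 2: leaves = {5,8,9,10,11}. Remove smallest leaf 5, emit neighbor 6.
Step 3: leaves = {8,9,10,11}. Remove smallest leaf 8, emit neighbor 1.
Step 4: leaves = {9,10,11}. Remove smallest leaf 9, emit neighbor 2.
Step 5: leaves = {10,11}. Remove smallest leaf 10, emit neighbor 2.
Step 6: leaves = {2,11}. Remove smallest leaf 2, emit neighbor 1.
Step 7: leaves = {1,11}. Remove smallest leaf 1, emit neighbor 3.
Step 8: leaves = {3,11}. Remove smallest leaf 3, emit neighbor 6.
Step 9: leaves = {6,11}. Remove smallest leaf 6, emit neighbor 7.
Done: 2 vertices remain (7, 11). Sequence = [11 6 1 2 2 1 3 6 7]

Answer: 11 6 1 2 2 1 3 6 7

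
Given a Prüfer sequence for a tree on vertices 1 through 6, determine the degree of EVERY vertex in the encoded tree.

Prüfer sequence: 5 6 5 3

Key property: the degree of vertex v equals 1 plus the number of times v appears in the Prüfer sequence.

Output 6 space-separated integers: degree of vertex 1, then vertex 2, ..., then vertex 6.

p_1 = 5: count[5] becomes 1
p_2 = 6: count[6] becomes 1
p_3 = 5: count[5] becomes 2
p_4 = 3: count[3] becomes 1
Degrees (1 + count): deg[1]=1+0=1, deg[2]=1+0=1, deg[3]=1+1=2, deg[4]=1+0=1, deg[5]=1+2=3, deg[6]=1+1=2

Answer: 1 1 2 1 3 2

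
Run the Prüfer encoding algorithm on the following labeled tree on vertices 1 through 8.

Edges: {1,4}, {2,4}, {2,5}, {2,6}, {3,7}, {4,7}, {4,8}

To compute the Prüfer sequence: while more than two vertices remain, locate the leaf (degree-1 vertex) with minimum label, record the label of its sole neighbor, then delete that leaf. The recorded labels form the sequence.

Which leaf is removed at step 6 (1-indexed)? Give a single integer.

Answer: 7

Derivation:
Step 1: current leaves = {1,3,5,6,8}. Remove leaf 1 (neighbor: 4).
Step 2: current leaves = {3,5,6,8}. Remove leaf 3 (neighbor: 7).
Step 3: current leaves = {5,6,7,8}. Remove leaf 5 (neighbor: 2).
Step 4: current leaves = {6,7,8}. Remove leaf 6 (neighbor: 2).
Step 5: current leaves = {2,7,8}. Remove leaf 2 (neighbor: 4).
Step 6: current leaves = {7,8}. Remove leaf 7 (neighbor: 4).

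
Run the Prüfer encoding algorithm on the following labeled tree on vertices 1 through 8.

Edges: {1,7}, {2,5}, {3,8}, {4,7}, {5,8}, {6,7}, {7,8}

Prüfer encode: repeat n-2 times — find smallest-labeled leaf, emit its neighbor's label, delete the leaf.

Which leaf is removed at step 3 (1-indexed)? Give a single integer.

Step 1: current leaves = {1,2,3,4,6}. Remove leaf 1 (neighbor: 7).
Step 2: current leaves = {2,3,4,6}. Remove leaf 2 (neighbor: 5).
Step 3: current leaves = {3,4,5,6}. Remove leaf 3 (neighbor: 8).

Answer: 3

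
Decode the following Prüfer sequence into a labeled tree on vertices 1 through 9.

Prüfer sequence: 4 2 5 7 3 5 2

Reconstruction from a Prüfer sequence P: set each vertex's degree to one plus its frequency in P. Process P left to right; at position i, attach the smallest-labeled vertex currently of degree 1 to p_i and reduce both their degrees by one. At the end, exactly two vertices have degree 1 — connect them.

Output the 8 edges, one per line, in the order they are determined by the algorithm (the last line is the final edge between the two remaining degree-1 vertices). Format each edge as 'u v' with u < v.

Initial degrees: {1:1, 2:3, 3:2, 4:2, 5:3, 6:1, 7:2, 8:1, 9:1}
Step 1: smallest deg-1 vertex = 1, p_1 = 4. Add edge {1,4}. Now deg[1]=0, deg[4]=1.
Step 2: smallest deg-1 vertex = 4, p_2 = 2. Add edge {2,4}. Now deg[4]=0, deg[2]=2.
Step 3: smallest deg-1 vertex = 6, p_3 = 5. Add edge {5,6}. Now deg[6]=0, deg[5]=2.
Step 4: smallest deg-1 vertex = 8, p_4 = 7. Add edge {7,8}. Now deg[8]=0, deg[7]=1.
Step 5: smallest deg-1 vertex = 7, p_5 = 3. Add edge {3,7}. Now deg[7]=0, deg[3]=1.
Step 6: smallest deg-1 vertex = 3, p_6 = 5. Add edge {3,5}. Now deg[3]=0, deg[5]=1.
Step 7: smallest deg-1 vertex = 5, p_7 = 2. Add edge {2,5}. Now deg[5]=0, deg[2]=1.
Final: two remaining deg-1 vertices are 2, 9. Add edge {2,9}.

Answer: 1 4
2 4
5 6
7 8
3 7
3 5
2 5
2 9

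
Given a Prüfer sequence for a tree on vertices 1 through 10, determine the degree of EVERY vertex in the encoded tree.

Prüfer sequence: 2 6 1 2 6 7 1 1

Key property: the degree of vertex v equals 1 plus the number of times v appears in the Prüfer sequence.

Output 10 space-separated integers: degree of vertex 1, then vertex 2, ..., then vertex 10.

Answer: 4 3 1 1 1 3 2 1 1 1

Derivation:
p_1 = 2: count[2] becomes 1
p_2 = 6: count[6] becomes 1
p_3 = 1: count[1] becomes 1
p_4 = 2: count[2] becomes 2
p_5 = 6: count[6] becomes 2
p_6 = 7: count[7] becomes 1
p_7 = 1: count[1] becomes 2
p_8 = 1: count[1] becomes 3
Degrees (1 + count): deg[1]=1+3=4, deg[2]=1+2=3, deg[3]=1+0=1, deg[4]=1+0=1, deg[5]=1+0=1, deg[6]=1+2=3, deg[7]=1+1=2, deg[8]=1+0=1, deg[9]=1+0=1, deg[10]=1+0=1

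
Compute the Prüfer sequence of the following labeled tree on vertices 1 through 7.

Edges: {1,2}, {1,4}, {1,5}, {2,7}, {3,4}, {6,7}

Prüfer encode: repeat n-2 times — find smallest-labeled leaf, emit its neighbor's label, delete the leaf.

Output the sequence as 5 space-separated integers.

Step 1: leaves = {3,5,6}. Remove smallest leaf 3, emit neighbor 4.
Step 2: leaves = {4,5,6}. Remove smallest leaf 4, emit neighbor 1.
Step 3: leaves = {5,6}. Remove smallest leaf 5, emit neighbor 1.
Step 4: leaves = {1,6}. Remove smallest leaf 1, emit neighbor 2.
Step 5: leaves = {2,6}. Remove smallest leaf 2, emit neighbor 7.
Done: 2 vertices remain (6, 7). Sequence = [4 1 1 2 7]

Answer: 4 1 1 2 7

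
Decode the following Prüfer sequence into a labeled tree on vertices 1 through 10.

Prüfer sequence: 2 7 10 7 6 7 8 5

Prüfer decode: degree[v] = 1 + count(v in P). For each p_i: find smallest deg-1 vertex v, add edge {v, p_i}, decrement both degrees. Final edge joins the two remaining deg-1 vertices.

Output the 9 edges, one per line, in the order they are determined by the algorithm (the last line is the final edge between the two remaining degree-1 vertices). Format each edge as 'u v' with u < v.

Initial degrees: {1:1, 2:2, 3:1, 4:1, 5:2, 6:2, 7:4, 8:2, 9:1, 10:2}
Step 1: smallest deg-1 vertex = 1, p_1 = 2. Add edge {1,2}. Now deg[1]=0, deg[2]=1.
Step 2: smallest deg-1 vertex = 2, p_2 = 7. Add edge {2,7}. Now deg[2]=0, deg[7]=3.
Step 3: smallest deg-1 vertex = 3, p_3 = 10. Add edge {3,10}. Now deg[3]=0, deg[10]=1.
Step 4: smallest deg-1 vertex = 4, p_4 = 7. Add edge {4,7}. Now deg[4]=0, deg[7]=2.
Step 5: smallest deg-1 vertex = 9, p_5 = 6. Add edge {6,9}. Now deg[9]=0, deg[6]=1.
Step 6: smallest deg-1 vertex = 6, p_6 = 7. Add edge {6,7}. Now deg[6]=0, deg[7]=1.
Step 7: smallest deg-1 vertex = 7, p_7 = 8. Add edge {7,8}. Now deg[7]=0, deg[8]=1.
Step 8: smallest deg-1 vertex = 8, p_8 = 5. Add edge {5,8}. Now deg[8]=0, deg[5]=1.
Final: two remaining deg-1 vertices are 5, 10. Add edge {5,10}.

Answer: 1 2
2 7
3 10
4 7
6 9
6 7
7 8
5 8
5 10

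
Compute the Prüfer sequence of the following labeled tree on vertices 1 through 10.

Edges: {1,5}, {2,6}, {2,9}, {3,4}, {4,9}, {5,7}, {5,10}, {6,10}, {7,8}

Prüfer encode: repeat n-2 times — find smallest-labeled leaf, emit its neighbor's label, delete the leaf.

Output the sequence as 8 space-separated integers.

Answer: 5 4 9 7 5 10 2 6

Derivation:
Step 1: leaves = {1,3,8}. Remove smallest leaf 1, emit neighbor 5.
Step 2: leaves = {3,8}. Remove smallest leaf 3, emit neighbor 4.
Step 3: leaves = {4,8}. Remove smallest leaf 4, emit neighbor 9.
Step 4: leaves = {8,9}. Remove smallest leaf 8, emit neighbor 7.
Step 5: leaves = {7,9}. Remove smallest leaf 7, emit neighbor 5.
Step 6: leaves = {5,9}. Remove smallest leaf 5, emit neighbor 10.
Step 7: leaves = {9,10}. Remove smallest leaf 9, emit neighbor 2.
Step 8: leaves = {2,10}. Remove smallest leaf 2, emit neighbor 6.
Done: 2 vertices remain (6, 10). Sequence = [5 4 9 7 5 10 2 6]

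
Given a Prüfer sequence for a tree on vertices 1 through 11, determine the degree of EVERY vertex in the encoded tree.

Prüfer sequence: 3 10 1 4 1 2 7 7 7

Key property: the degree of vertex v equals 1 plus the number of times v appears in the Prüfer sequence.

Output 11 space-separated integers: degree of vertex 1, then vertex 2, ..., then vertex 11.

Answer: 3 2 2 2 1 1 4 1 1 2 1

Derivation:
p_1 = 3: count[3] becomes 1
p_2 = 10: count[10] becomes 1
p_3 = 1: count[1] becomes 1
p_4 = 4: count[4] becomes 1
p_5 = 1: count[1] becomes 2
p_6 = 2: count[2] becomes 1
p_7 = 7: count[7] becomes 1
p_8 = 7: count[7] becomes 2
p_9 = 7: count[7] becomes 3
Degrees (1 + count): deg[1]=1+2=3, deg[2]=1+1=2, deg[3]=1+1=2, deg[4]=1+1=2, deg[5]=1+0=1, deg[6]=1+0=1, deg[7]=1+3=4, deg[8]=1+0=1, deg[9]=1+0=1, deg[10]=1+1=2, deg[11]=1+0=1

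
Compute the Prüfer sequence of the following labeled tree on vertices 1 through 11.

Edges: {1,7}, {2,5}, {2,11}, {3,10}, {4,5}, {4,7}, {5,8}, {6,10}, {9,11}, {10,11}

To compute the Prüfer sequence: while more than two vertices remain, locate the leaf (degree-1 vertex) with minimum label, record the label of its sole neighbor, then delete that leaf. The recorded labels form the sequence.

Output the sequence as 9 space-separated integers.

Step 1: leaves = {1,3,6,8,9}. Remove smallest leaf 1, emit neighbor 7.
Step 2: leaves = {3,6,7,8,9}. Remove smallest leaf 3, emit neighbor 10.
Step 3: leaves = {6,7,8,9}. Remove smallest leaf 6, emit neighbor 10.
Step 4: leaves = {7,8,9,10}. Remove smallest leaf 7, emit neighbor 4.
Step 5: leaves = {4,8,9,10}. Remove smallest leaf 4, emit neighbor 5.
Step 6: leaves = {8,9,10}. Remove smallest leaf 8, emit neighbor 5.
Step 7: leaves = {5,9,10}. Remove smallest leaf 5, emit neighbor 2.
Step 8: leaves = {2,9,10}. Remove smallest leaf 2, emit neighbor 11.
Step 9: leaves = {9,10}. Remove smallest leaf 9, emit neighbor 11.
Done: 2 vertices remain (10, 11). Sequence = [7 10 10 4 5 5 2 11 11]

Answer: 7 10 10 4 5 5 2 11 11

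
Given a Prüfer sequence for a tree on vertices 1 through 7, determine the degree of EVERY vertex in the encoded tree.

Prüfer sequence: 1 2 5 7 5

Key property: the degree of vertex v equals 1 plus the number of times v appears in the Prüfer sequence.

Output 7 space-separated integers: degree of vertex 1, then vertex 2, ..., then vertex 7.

p_1 = 1: count[1] becomes 1
p_2 = 2: count[2] becomes 1
p_3 = 5: count[5] becomes 1
p_4 = 7: count[7] becomes 1
p_5 = 5: count[5] becomes 2
Degrees (1 + count): deg[1]=1+1=2, deg[2]=1+1=2, deg[3]=1+0=1, deg[4]=1+0=1, deg[5]=1+2=3, deg[6]=1+0=1, deg[7]=1+1=2

Answer: 2 2 1 1 3 1 2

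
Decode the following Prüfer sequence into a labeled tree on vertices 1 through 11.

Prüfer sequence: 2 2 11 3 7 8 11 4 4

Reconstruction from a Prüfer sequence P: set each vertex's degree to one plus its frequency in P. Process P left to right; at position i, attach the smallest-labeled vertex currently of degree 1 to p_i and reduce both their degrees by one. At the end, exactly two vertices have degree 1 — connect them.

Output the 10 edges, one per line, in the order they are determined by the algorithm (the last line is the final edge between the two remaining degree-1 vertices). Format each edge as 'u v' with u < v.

Initial degrees: {1:1, 2:3, 3:2, 4:3, 5:1, 6:1, 7:2, 8:2, 9:1, 10:1, 11:3}
Step 1: smallest deg-1 vertex = 1, p_1 = 2. Add edge {1,2}. Now deg[1]=0, deg[2]=2.
Step 2: smallest deg-1 vertex = 5, p_2 = 2. Add edge {2,5}. Now deg[5]=0, deg[2]=1.
Step 3: smallest deg-1 vertex = 2, p_3 = 11. Add edge {2,11}. Now deg[2]=0, deg[11]=2.
Step 4: smallest deg-1 vertex = 6, p_4 = 3. Add edge {3,6}. Now deg[6]=0, deg[3]=1.
Step 5: smallest deg-1 vertex = 3, p_5 = 7. Add edge {3,7}. Now deg[3]=0, deg[7]=1.
Step 6: smallest deg-1 vertex = 7, p_6 = 8. Add edge {7,8}. Now deg[7]=0, deg[8]=1.
Step 7: smallest deg-1 vertex = 8, p_7 = 11. Add edge {8,11}. Now deg[8]=0, deg[11]=1.
Step 8: smallest deg-1 vertex = 9, p_8 = 4. Add edge {4,9}. Now deg[9]=0, deg[4]=2.
Step 9: smallest deg-1 vertex = 10, p_9 = 4. Add edge {4,10}. Now deg[10]=0, deg[4]=1.
Final: two remaining deg-1 vertices are 4, 11. Add edge {4,11}.

Answer: 1 2
2 5
2 11
3 6
3 7
7 8
8 11
4 9
4 10
4 11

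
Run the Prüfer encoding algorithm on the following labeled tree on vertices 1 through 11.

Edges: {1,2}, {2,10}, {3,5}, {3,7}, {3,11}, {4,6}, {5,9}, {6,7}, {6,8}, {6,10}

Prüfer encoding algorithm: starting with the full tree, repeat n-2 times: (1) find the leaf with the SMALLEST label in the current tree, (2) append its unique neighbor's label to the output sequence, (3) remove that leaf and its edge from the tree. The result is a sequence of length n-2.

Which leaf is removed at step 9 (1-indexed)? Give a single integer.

Answer: 7

Derivation:
Step 1: current leaves = {1,4,8,9,11}. Remove leaf 1 (neighbor: 2).
Step 2: current leaves = {2,4,8,9,11}. Remove leaf 2 (neighbor: 10).
Step 3: current leaves = {4,8,9,10,11}. Remove leaf 4 (neighbor: 6).
Step 4: current leaves = {8,9,10,11}. Remove leaf 8 (neighbor: 6).
Step 5: current leaves = {9,10,11}. Remove leaf 9 (neighbor: 5).
Step 6: current leaves = {5,10,11}. Remove leaf 5 (neighbor: 3).
Step 7: current leaves = {10,11}. Remove leaf 10 (neighbor: 6).
Step 8: current leaves = {6,11}. Remove leaf 6 (neighbor: 7).
Step 9: current leaves = {7,11}. Remove leaf 7 (neighbor: 3).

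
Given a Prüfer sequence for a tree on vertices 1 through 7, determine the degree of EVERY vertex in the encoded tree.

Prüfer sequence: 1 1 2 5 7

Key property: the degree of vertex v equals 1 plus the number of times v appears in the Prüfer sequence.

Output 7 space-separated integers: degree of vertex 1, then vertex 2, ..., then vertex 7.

p_1 = 1: count[1] becomes 1
p_2 = 1: count[1] becomes 2
p_3 = 2: count[2] becomes 1
p_4 = 5: count[5] becomes 1
p_5 = 7: count[7] becomes 1
Degrees (1 + count): deg[1]=1+2=3, deg[2]=1+1=2, deg[3]=1+0=1, deg[4]=1+0=1, deg[5]=1+1=2, deg[6]=1+0=1, deg[7]=1+1=2

Answer: 3 2 1 1 2 1 2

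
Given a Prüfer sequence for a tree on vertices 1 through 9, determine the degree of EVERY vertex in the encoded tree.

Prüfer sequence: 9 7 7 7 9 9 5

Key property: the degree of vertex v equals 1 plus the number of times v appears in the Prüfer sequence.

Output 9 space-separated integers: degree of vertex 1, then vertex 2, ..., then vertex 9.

Answer: 1 1 1 1 2 1 4 1 4

Derivation:
p_1 = 9: count[9] becomes 1
p_2 = 7: count[7] becomes 1
p_3 = 7: count[7] becomes 2
p_4 = 7: count[7] becomes 3
p_5 = 9: count[9] becomes 2
p_6 = 9: count[9] becomes 3
p_7 = 5: count[5] becomes 1
Degrees (1 + count): deg[1]=1+0=1, deg[2]=1+0=1, deg[3]=1+0=1, deg[4]=1+0=1, deg[5]=1+1=2, deg[6]=1+0=1, deg[7]=1+3=4, deg[8]=1+0=1, deg[9]=1+3=4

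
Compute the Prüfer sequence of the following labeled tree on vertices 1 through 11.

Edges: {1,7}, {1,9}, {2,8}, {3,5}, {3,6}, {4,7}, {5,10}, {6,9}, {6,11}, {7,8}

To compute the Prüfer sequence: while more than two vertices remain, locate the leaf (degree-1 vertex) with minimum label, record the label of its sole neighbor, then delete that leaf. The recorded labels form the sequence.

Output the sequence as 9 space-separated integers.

Step 1: leaves = {2,4,10,11}. Remove smallest leaf 2, emit neighbor 8.
Step 2: leaves = {4,8,10,11}. Remove smallest leaf 4, emit neighbor 7.
Step 3: leaves = {8,10,11}. Remove smallest leaf 8, emit neighbor 7.
Step 4: leaves = {7,10,11}. Remove smallest leaf 7, emit neighbor 1.
Step 5: leaves = {1,10,11}. Remove smallest leaf 1, emit neighbor 9.
Step 6: leaves = {9,10,11}. Remove smallest leaf 9, emit neighbor 6.
Step 7: leaves = {10,11}. Remove smallest leaf 10, emit neighbor 5.
Step 8: leaves = {5,11}. Remove smallest leaf 5, emit neighbor 3.
Step 9: leaves = {3,11}. Remove smallest leaf 3, emit neighbor 6.
Done: 2 vertices remain (6, 11). Sequence = [8 7 7 1 9 6 5 3 6]

Answer: 8 7 7 1 9 6 5 3 6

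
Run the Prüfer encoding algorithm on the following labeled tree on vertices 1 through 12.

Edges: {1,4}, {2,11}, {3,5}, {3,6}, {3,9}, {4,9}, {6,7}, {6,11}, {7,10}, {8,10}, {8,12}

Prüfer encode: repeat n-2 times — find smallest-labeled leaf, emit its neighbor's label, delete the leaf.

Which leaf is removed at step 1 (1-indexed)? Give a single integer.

Answer: 1

Derivation:
Step 1: current leaves = {1,2,5,12}. Remove leaf 1 (neighbor: 4).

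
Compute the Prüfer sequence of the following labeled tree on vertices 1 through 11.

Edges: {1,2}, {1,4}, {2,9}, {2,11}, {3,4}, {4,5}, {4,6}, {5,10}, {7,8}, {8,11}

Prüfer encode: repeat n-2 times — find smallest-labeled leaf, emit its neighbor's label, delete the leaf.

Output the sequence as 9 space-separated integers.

Step 1: leaves = {3,6,7,9,10}. Remove smallest leaf 3, emit neighbor 4.
Step 2: leaves = {6,7,9,10}. Remove smallest leaf 6, emit neighbor 4.
Step 3: leaves = {7,9,10}. Remove smallest leaf 7, emit neighbor 8.
Step 4: leaves = {8,9,10}. Remove smallest leaf 8, emit neighbor 11.
Step 5: leaves = {9,10,11}. Remove smallest leaf 9, emit neighbor 2.
Step 6: leaves = {10,11}. Remove smallest leaf 10, emit neighbor 5.
Step 7: leaves = {5,11}. Remove smallest leaf 5, emit neighbor 4.
Step 8: leaves = {4,11}. Remove smallest leaf 4, emit neighbor 1.
Step 9: leaves = {1,11}. Remove smallest leaf 1, emit neighbor 2.
Done: 2 vertices remain (2, 11). Sequence = [4 4 8 11 2 5 4 1 2]

Answer: 4 4 8 11 2 5 4 1 2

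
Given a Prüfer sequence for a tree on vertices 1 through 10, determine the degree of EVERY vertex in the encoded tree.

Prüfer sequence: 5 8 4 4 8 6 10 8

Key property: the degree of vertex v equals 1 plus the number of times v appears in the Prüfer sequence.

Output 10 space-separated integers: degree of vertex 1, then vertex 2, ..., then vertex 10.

p_1 = 5: count[5] becomes 1
p_2 = 8: count[8] becomes 1
p_3 = 4: count[4] becomes 1
p_4 = 4: count[4] becomes 2
p_5 = 8: count[8] becomes 2
p_6 = 6: count[6] becomes 1
p_7 = 10: count[10] becomes 1
p_8 = 8: count[8] becomes 3
Degrees (1 + count): deg[1]=1+0=1, deg[2]=1+0=1, deg[3]=1+0=1, deg[4]=1+2=3, deg[5]=1+1=2, deg[6]=1+1=2, deg[7]=1+0=1, deg[8]=1+3=4, deg[9]=1+0=1, deg[10]=1+1=2

Answer: 1 1 1 3 2 2 1 4 1 2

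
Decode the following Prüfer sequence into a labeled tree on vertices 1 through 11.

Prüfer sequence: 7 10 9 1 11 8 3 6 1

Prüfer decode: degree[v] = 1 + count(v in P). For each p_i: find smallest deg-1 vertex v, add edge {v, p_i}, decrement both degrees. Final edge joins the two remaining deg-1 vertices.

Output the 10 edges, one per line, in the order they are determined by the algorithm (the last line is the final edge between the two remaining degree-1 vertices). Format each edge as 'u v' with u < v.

Initial degrees: {1:3, 2:1, 3:2, 4:1, 5:1, 6:2, 7:2, 8:2, 9:2, 10:2, 11:2}
Step 1: smallest deg-1 vertex = 2, p_1 = 7. Add edge {2,7}. Now deg[2]=0, deg[7]=1.
Step 2: smallest deg-1 vertex = 4, p_2 = 10. Add edge {4,10}. Now deg[4]=0, deg[10]=1.
Step 3: smallest deg-1 vertex = 5, p_3 = 9. Add edge {5,9}. Now deg[5]=0, deg[9]=1.
Step 4: smallest deg-1 vertex = 7, p_4 = 1. Add edge {1,7}. Now deg[7]=0, deg[1]=2.
Step 5: smallest deg-1 vertex = 9, p_5 = 11. Add edge {9,11}. Now deg[9]=0, deg[11]=1.
Step 6: smallest deg-1 vertex = 10, p_6 = 8. Add edge {8,10}. Now deg[10]=0, deg[8]=1.
Step 7: smallest deg-1 vertex = 8, p_7 = 3. Add edge {3,8}. Now deg[8]=0, deg[3]=1.
Step 8: smallest deg-1 vertex = 3, p_8 = 6. Add edge {3,6}. Now deg[3]=0, deg[6]=1.
Step 9: smallest deg-1 vertex = 6, p_9 = 1. Add edge {1,6}. Now deg[6]=0, deg[1]=1.
Final: two remaining deg-1 vertices are 1, 11. Add edge {1,11}.

Answer: 2 7
4 10
5 9
1 7
9 11
8 10
3 8
3 6
1 6
1 11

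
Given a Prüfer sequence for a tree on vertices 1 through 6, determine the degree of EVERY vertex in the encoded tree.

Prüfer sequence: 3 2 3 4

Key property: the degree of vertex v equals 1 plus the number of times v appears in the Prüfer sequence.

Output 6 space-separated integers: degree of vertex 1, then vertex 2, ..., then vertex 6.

Answer: 1 2 3 2 1 1

Derivation:
p_1 = 3: count[3] becomes 1
p_2 = 2: count[2] becomes 1
p_3 = 3: count[3] becomes 2
p_4 = 4: count[4] becomes 1
Degrees (1 + count): deg[1]=1+0=1, deg[2]=1+1=2, deg[3]=1+2=3, deg[4]=1+1=2, deg[5]=1+0=1, deg[6]=1+0=1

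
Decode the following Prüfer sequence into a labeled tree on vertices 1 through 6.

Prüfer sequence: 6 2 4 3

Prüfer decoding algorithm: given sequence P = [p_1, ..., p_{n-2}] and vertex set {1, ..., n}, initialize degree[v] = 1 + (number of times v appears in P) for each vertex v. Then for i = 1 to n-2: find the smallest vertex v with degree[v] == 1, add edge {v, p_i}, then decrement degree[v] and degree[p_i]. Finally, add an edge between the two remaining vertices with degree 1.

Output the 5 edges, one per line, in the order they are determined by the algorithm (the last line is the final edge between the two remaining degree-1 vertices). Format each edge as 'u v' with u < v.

Initial degrees: {1:1, 2:2, 3:2, 4:2, 5:1, 6:2}
Step 1: smallest deg-1 vertex = 1, p_1 = 6. Add edge {1,6}. Now deg[1]=0, deg[6]=1.
Step 2: smallest deg-1 vertex = 5, p_2 = 2. Add edge {2,5}. Now deg[5]=0, deg[2]=1.
Step 3: smallest deg-1 vertex = 2, p_3 = 4. Add edge {2,4}. Now deg[2]=0, deg[4]=1.
Step 4: smallest deg-1 vertex = 4, p_4 = 3. Add edge {3,4}. Now deg[4]=0, deg[3]=1.
Final: two remaining deg-1 vertices are 3, 6. Add edge {3,6}.

Answer: 1 6
2 5
2 4
3 4
3 6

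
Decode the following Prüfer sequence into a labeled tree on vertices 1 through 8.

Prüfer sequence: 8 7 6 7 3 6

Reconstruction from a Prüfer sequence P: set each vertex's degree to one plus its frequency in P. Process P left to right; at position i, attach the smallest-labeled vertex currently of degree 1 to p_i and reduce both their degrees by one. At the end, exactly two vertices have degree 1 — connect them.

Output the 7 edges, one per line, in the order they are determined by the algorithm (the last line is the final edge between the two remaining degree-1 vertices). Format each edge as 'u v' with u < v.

Initial degrees: {1:1, 2:1, 3:2, 4:1, 5:1, 6:3, 7:3, 8:2}
Step 1: smallest deg-1 vertex = 1, p_1 = 8. Add edge {1,8}. Now deg[1]=0, deg[8]=1.
Step 2: smallest deg-1 vertex = 2, p_2 = 7. Add edge {2,7}. Now deg[2]=0, deg[7]=2.
Step 3: smallest deg-1 vertex = 4, p_3 = 6. Add edge {4,6}. Now deg[4]=0, deg[6]=2.
Step 4: smallest deg-1 vertex = 5, p_4 = 7. Add edge {5,7}. Now deg[5]=0, deg[7]=1.
Step 5: smallest deg-1 vertex = 7, p_5 = 3. Add edge {3,7}. Now deg[7]=0, deg[3]=1.
Step 6: smallest deg-1 vertex = 3, p_6 = 6. Add edge {3,6}. Now deg[3]=0, deg[6]=1.
Final: two remaining deg-1 vertices are 6, 8. Add edge {6,8}.

Answer: 1 8
2 7
4 6
5 7
3 7
3 6
6 8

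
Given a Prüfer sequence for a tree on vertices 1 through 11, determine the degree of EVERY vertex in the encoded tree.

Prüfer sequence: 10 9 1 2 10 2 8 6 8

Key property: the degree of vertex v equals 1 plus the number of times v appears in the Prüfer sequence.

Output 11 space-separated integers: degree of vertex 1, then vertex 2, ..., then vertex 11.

Answer: 2 3 1 1 1 2 1 3 2 3 1

Derivation:
p_1 = 10: count[10] becomes 1
p_2 = 9: count[9] becomes 1
p_3 = 1: count[1] becomes 1
p_4 = 2: count[2] becomes 1
p_5 = 10: count[10] becomes 2
p_6 = 2: count[2] becomes 2
p_7 = 8: count[8] becomes 1
p_8 = 6: count[6] becomes 1
p_9 = 8: count[8] becomes 2
Degrees (1 + count): deg[1]=1+1=2, deg[2]=1+2=3, deg[3]=1+0=1, deg[4]=1+0=1, deg[5]=1+0=1, deg[6]=1+1=2, deg[7]=1+0=1, deg[8]=1+2=3, deg[9]=1+1=2, deg[10]=1+2=3, deg[11]=1+0=1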